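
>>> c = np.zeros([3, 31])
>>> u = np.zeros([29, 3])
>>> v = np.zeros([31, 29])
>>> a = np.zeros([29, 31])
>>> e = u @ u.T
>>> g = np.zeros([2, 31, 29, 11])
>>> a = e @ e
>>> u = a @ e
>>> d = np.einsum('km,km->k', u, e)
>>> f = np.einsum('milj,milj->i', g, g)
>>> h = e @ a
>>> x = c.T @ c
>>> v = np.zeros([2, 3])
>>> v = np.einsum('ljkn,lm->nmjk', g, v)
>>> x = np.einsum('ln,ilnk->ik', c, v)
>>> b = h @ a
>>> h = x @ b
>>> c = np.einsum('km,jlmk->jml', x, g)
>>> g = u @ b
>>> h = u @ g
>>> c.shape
(2, 29, 31)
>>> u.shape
(29, 29)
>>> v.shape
(11, 3, 31, 29)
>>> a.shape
(29, 29)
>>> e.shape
(29, 29)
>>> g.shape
(29, 29)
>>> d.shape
(29,)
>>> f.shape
(31,)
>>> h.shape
(29, 29)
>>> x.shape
(11, 29)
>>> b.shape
(29, 29)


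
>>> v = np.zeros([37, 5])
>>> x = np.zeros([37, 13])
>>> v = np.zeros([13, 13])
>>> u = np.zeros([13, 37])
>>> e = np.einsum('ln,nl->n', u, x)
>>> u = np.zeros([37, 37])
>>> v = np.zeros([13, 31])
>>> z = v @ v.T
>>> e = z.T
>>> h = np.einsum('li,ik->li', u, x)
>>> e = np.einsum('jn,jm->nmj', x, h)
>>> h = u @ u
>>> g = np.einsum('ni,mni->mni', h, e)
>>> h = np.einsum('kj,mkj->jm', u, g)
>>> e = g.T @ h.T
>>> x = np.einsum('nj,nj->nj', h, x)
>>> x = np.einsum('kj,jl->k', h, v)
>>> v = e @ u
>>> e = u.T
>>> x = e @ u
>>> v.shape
(37, 37, 37)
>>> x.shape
(37, 37)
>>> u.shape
(37, 37)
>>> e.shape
(37, 37)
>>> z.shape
(13, 13)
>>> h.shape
(37, 13)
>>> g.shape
(13, 37, 37)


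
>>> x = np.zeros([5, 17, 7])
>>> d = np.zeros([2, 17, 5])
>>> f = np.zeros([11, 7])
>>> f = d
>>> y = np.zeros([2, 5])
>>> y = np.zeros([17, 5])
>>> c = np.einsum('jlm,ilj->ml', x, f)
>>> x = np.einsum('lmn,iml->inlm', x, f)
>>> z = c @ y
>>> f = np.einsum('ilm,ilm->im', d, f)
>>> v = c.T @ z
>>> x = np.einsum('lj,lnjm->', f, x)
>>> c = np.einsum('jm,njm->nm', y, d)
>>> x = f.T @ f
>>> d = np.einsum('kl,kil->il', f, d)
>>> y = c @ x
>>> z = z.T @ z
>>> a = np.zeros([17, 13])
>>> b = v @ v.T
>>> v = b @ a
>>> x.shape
(5, 5)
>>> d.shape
(17, 5)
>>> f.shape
(2, 5)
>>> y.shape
(2, 5)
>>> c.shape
(2, 5)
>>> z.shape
(5, 5)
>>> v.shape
(17, 13)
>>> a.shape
(17, 13)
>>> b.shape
(17, 17)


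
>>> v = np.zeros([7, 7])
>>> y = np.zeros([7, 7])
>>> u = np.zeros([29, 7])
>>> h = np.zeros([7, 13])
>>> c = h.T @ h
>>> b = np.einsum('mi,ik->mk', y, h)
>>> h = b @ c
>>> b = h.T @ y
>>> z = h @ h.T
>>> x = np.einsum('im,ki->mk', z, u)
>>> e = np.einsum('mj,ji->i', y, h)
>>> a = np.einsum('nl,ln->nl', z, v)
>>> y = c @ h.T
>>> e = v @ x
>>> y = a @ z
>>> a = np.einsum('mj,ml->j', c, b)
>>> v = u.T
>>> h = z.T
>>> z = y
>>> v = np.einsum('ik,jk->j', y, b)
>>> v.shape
(13,)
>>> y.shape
(7, 7)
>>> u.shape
(29, 7)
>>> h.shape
(7, 7)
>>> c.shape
(13, 13)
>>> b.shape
(13, 7)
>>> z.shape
(7, 7)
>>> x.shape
(7, 29)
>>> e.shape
(7, 29)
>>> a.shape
(13,)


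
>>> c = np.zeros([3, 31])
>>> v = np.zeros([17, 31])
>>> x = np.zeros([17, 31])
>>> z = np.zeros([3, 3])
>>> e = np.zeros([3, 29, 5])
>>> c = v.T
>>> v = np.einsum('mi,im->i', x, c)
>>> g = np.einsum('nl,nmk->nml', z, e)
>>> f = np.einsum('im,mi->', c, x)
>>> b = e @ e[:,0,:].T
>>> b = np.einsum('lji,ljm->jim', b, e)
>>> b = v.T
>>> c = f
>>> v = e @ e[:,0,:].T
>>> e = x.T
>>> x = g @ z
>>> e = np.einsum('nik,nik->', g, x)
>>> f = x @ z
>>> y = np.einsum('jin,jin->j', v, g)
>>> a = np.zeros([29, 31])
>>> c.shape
()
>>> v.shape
(3, 29, 3)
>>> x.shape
(3, 29, 3)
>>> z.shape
(3, 3)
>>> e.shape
()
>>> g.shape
(3, 29, 3)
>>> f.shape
(3, 29, 3)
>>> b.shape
(31,)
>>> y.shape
(3,)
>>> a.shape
(29, 31)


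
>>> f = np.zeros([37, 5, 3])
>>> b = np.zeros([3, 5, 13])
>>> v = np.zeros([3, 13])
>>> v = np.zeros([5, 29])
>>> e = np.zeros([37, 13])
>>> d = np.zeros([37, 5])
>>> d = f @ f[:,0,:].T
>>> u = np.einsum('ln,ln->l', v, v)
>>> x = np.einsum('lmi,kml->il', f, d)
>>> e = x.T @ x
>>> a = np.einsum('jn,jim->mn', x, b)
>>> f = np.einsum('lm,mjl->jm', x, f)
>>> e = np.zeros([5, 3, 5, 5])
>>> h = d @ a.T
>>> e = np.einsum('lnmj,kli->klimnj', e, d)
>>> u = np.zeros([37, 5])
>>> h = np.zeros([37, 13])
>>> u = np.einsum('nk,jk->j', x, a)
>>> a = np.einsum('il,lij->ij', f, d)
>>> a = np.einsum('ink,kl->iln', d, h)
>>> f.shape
(5, 37)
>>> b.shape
(3, 5, 13)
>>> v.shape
(5, 29)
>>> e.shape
(37, 5, 37, 5, 3, 5)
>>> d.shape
(37, 5, 37)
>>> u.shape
(13,)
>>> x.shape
(3, 37)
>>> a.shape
(37, 13, 5)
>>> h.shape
(37, 13)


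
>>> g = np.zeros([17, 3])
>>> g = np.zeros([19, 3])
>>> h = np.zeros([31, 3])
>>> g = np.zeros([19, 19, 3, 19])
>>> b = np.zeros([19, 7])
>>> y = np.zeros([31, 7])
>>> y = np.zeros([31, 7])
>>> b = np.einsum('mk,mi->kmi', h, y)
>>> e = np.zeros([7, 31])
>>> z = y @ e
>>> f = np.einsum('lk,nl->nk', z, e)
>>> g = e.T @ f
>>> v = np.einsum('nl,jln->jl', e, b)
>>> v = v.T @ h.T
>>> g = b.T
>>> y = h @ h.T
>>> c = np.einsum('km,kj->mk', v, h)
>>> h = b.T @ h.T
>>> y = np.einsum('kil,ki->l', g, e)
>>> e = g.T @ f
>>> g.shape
(7, 31, 3)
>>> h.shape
(7, 31, 31)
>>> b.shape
(3, 31, 7)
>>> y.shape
(3,)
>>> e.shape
(3, 31, 31)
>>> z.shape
(31, 31)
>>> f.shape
(7, 31)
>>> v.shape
(31, 31)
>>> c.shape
(31, 31)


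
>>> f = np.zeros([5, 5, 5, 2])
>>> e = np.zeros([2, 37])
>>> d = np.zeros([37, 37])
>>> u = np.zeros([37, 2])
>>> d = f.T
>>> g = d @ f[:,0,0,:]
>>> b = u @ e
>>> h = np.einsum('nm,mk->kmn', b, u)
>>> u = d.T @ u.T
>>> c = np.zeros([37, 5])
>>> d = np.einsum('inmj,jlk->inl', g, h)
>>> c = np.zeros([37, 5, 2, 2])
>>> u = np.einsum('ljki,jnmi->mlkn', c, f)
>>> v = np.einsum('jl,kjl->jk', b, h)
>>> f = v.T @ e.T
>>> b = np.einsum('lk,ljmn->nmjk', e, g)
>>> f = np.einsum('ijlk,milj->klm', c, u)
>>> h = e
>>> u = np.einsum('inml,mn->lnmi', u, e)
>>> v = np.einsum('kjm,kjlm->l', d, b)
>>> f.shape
(2, 2, 5)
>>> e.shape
(2, 37)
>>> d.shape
(2, 5, 37)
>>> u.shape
(5, 37, 2, 5)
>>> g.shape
(2, 5, 5, 2)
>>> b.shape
(2, 5, 5, 37)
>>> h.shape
(2, 37)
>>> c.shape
(37, 5, 2, 2)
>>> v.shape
(5,)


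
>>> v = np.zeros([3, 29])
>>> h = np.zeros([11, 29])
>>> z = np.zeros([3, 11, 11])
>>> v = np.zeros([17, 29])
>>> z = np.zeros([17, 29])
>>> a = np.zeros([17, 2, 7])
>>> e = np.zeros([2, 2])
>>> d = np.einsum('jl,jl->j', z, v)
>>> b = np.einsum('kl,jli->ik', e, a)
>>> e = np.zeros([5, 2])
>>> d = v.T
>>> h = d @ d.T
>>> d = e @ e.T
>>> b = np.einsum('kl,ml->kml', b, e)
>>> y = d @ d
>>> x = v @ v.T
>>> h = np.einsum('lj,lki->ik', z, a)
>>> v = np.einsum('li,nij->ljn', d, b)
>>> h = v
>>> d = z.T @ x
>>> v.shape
(5, 2, 7)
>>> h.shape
(5, 2, 7)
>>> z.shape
(17, 29)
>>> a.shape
(17, 2, 7)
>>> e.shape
(5, 2)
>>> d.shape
(29, 17)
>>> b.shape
(7, 5, 2)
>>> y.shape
(5, 5)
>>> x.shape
(17, 17)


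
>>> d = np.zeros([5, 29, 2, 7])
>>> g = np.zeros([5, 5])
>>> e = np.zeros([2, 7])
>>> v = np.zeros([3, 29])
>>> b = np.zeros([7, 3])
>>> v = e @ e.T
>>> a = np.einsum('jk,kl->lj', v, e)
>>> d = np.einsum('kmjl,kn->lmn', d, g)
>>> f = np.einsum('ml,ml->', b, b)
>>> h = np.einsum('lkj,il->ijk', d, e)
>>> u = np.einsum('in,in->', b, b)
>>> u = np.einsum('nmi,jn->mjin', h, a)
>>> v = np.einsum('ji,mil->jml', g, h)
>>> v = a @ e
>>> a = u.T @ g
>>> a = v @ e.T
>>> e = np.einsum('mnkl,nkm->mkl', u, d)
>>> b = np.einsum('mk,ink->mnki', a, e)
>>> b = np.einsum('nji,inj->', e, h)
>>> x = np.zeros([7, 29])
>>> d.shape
(7, 29, 5)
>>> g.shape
(5, 5)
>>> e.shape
(5, 29, 2)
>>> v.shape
(7, 7)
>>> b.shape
()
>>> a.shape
(7, 2)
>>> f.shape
()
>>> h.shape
(2, 5, 29)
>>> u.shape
(5, 7, 29, 2)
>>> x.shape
(7, 29)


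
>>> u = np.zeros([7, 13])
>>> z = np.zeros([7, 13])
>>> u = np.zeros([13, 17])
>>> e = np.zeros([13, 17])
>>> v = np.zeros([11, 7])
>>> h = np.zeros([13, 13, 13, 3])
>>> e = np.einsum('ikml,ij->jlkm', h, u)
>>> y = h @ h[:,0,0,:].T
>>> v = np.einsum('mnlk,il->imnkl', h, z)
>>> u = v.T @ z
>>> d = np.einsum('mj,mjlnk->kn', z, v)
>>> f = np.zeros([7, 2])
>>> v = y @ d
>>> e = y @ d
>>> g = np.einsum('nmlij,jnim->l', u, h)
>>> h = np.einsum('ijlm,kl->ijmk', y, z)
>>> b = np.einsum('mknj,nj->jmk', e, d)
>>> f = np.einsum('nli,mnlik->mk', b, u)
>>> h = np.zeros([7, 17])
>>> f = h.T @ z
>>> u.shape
(13, 3, 13, 13, 13)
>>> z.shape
(7, 13)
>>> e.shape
(13, 13, 13, 3)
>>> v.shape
(13, 13, 13, 3)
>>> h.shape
(7, 17)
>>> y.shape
(13, 13, 13, 13)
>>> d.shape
(13, 3)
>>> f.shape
(17, 13)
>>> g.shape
(13,)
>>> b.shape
(3, 13, 13)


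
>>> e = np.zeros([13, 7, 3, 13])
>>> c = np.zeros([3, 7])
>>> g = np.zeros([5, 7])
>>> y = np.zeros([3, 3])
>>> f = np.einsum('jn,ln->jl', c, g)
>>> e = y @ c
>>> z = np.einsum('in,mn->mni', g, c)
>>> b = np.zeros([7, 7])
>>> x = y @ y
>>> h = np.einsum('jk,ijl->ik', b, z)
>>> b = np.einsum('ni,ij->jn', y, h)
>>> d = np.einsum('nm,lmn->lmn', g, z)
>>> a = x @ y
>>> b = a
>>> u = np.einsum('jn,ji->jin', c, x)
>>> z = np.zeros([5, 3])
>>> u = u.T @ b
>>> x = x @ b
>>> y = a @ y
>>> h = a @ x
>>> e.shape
(3, 7)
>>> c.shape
(3, 7)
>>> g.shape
(5, 7)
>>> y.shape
(3, 3)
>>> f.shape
(3, 5)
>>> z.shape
(5, 3)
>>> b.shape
(3, 3)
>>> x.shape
(3, 3)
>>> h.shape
(3, 3)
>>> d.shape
(3, 7, 5)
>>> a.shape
(3, 3)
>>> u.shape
(7, 3, 3)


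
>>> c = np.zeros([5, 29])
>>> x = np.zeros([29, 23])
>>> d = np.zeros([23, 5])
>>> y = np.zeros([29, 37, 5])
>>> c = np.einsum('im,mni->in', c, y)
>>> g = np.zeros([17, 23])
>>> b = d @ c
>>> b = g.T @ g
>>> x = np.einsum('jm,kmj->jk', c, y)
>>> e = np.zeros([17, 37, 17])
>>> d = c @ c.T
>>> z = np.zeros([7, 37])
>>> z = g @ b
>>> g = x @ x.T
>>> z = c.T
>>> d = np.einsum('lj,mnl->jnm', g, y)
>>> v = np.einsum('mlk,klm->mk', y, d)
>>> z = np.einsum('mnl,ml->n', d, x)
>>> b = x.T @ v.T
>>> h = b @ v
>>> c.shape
(5, 37)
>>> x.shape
(5, 29)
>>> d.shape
(5, 37, 29)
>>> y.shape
(29, 37, 5)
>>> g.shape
(5, 5)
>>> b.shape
(29, 29)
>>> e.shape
(17, 37, 17)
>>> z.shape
(37,)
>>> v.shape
(29, 5)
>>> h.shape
(29, 5)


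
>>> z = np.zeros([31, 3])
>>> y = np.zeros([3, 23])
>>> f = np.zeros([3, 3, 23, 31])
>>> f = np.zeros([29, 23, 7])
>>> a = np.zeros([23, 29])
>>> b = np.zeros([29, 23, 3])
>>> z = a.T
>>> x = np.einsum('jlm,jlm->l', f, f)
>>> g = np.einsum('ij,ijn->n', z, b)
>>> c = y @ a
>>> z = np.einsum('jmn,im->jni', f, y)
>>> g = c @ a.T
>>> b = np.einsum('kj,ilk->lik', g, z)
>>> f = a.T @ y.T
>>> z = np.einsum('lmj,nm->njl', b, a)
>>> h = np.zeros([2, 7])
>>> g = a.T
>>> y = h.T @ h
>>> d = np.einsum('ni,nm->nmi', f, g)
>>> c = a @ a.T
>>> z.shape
(23, 3, 7)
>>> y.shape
(7, 7)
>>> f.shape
(29, 3)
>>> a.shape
(23, 29)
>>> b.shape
(7, 29, 3)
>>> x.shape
(23,)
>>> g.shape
(29, 23)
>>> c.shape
(23, 23)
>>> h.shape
(2, 7)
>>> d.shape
(29, 23, 3)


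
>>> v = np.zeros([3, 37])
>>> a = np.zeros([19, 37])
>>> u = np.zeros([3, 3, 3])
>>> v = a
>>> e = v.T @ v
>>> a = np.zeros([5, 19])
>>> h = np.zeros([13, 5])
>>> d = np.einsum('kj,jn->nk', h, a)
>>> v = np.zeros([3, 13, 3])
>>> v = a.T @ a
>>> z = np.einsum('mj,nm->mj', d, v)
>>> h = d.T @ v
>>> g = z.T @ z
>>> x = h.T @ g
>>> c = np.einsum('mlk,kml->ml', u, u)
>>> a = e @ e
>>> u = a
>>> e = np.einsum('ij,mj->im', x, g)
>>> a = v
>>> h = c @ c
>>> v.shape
(19, 19)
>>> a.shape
(19, 19)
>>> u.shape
(37, 37)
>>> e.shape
(19, 13)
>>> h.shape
(3, 3)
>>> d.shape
(19, 13)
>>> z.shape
(19, 13)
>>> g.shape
(13, 13)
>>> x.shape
(19, 13)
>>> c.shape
(3, 3)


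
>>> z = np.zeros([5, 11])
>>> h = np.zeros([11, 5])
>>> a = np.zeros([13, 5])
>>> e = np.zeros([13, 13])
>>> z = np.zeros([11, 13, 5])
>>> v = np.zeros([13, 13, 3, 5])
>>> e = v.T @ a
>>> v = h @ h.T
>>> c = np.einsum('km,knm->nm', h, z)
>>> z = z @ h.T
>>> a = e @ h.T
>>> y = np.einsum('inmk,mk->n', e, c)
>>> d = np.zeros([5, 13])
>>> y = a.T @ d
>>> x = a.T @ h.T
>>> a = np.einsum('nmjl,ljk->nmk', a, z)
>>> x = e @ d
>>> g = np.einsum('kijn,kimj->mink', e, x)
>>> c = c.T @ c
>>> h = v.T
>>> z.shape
(11, 13, 11)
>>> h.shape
(11, 11)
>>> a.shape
(5, 3, 11)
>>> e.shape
(5, 3, 13, 5)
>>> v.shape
(11, 11)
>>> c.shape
(5, 5)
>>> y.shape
(11, 13, 3, 13)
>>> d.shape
(5, 13)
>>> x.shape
(5, 3, 13, 13)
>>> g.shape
(13, 3, 5, 5)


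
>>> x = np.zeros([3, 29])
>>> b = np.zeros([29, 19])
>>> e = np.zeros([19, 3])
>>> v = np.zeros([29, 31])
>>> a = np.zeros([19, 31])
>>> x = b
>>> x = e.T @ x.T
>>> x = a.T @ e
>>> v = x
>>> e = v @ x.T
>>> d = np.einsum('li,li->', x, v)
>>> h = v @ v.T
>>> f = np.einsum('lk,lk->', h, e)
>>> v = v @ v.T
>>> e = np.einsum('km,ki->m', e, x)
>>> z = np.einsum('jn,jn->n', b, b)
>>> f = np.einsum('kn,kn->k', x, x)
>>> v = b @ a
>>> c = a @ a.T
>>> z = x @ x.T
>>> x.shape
(31, 3)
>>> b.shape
(29, 19)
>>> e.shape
(31,)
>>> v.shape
(29, 31)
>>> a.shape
(19, 31)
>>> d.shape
()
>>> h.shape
(31, 31)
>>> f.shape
(31,)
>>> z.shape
(31, 31)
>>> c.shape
(19, 19)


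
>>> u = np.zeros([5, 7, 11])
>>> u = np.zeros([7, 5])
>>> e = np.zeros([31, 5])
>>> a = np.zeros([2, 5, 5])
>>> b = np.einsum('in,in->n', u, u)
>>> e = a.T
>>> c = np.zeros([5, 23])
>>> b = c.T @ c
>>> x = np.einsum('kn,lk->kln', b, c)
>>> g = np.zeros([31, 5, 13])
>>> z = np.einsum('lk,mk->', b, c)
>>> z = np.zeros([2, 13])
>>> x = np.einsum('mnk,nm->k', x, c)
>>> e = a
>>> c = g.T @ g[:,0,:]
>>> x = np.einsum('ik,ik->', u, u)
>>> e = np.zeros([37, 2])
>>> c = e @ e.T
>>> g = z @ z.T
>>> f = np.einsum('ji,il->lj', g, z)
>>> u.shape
(7, 5)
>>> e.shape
(37, 2)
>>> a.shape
(2, 5, 5)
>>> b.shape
(23, 23)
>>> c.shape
(37, 37)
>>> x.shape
()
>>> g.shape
(2, 2)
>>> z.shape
(2, 13)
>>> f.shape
(13, 2)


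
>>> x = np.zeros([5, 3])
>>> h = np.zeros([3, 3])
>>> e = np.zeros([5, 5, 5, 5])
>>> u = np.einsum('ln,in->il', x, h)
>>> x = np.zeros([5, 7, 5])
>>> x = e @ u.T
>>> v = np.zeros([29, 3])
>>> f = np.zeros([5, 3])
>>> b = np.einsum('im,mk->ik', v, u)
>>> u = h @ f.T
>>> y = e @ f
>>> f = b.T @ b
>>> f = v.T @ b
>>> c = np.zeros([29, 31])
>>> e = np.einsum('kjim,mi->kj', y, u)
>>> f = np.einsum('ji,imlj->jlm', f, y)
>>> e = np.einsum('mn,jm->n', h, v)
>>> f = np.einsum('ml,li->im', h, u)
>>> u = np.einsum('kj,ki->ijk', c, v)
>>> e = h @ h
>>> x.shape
(5, 5, 5, 3)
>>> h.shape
(3, 3)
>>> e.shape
(3, 3)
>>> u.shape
(3, 31, 29)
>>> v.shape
(29, 3)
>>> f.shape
(5, 3)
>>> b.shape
(29, 5)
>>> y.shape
(5, 5, 5, 3)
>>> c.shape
(29, 31)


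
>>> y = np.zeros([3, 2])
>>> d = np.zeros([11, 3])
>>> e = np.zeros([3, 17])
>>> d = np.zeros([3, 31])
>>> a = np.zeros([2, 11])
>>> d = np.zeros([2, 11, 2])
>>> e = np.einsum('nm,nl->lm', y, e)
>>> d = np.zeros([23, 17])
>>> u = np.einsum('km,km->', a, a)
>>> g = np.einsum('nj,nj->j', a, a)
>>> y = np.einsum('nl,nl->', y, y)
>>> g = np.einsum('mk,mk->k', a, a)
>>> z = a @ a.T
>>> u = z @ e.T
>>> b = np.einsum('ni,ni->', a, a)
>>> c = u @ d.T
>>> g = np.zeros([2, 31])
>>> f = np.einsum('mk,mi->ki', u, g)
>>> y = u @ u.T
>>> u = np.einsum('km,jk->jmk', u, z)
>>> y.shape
(2, 2)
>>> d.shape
(23, 17)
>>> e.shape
(17, 2)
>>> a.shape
(2, 11)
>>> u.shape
(2, 17, 2)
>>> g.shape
(2, 31)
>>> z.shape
(2, 2)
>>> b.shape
()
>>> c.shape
(2, 23)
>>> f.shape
(17, 31)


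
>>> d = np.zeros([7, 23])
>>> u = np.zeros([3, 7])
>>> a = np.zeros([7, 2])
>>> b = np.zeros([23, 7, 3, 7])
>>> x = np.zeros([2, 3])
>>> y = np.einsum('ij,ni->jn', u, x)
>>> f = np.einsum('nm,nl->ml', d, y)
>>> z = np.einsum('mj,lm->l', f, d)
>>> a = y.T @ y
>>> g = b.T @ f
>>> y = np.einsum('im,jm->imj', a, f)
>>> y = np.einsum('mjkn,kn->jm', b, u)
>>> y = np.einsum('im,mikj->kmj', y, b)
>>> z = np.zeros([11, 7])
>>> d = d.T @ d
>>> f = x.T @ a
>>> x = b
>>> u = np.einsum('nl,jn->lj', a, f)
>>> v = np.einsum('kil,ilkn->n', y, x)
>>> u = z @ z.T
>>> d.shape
(23, 23)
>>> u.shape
(11, 11)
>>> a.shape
(2, 2)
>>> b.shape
(23, 7, 3, 7)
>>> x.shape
(23, 7, 3, 7)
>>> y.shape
(3, 23, 7)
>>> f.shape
(3, 2)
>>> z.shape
(11, 7)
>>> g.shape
(7, 3, 7, 2)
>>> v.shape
(7,)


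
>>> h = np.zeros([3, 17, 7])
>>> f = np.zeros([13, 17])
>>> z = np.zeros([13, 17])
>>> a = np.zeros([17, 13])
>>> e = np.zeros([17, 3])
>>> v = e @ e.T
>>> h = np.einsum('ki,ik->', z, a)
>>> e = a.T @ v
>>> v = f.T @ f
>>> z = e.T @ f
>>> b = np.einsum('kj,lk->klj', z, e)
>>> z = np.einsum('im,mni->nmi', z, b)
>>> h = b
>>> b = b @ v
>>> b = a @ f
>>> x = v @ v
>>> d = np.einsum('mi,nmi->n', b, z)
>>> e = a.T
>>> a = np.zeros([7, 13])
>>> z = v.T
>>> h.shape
(17, 13, 17)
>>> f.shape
(13, 17)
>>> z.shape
(17, 17)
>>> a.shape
(7, 13)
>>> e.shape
(13, 17)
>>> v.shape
(17, 17)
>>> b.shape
(17, 17)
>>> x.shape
(17, 17)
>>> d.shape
(13,)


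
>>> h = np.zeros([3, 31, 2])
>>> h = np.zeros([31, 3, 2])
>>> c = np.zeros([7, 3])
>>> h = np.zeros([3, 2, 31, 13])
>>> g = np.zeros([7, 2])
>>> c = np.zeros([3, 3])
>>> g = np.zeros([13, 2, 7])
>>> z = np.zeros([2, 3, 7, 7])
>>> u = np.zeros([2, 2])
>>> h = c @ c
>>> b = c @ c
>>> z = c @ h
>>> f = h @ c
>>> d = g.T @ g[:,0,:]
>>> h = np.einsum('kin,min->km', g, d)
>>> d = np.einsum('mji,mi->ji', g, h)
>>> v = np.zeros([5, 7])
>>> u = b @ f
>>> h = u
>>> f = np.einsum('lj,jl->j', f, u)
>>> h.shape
(3, 3)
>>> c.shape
(3, 3)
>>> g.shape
(13, 2, 7)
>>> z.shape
(3, 3)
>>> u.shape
(3, 3)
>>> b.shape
(3, 3)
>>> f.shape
(3,)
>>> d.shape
(2, 7)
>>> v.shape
(5, 7)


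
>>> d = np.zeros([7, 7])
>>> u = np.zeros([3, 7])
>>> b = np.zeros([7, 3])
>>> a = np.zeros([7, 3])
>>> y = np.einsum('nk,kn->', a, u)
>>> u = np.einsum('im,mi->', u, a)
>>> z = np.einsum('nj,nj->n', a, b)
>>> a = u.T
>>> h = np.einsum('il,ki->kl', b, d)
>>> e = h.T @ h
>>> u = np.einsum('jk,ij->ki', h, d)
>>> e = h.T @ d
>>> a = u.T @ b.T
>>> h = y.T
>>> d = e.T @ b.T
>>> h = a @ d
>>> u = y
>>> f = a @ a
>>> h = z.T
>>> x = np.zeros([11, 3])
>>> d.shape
(7, 7)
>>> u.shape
()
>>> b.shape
(7, 3)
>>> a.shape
(7, 7)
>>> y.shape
()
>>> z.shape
(7,)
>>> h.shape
(7,)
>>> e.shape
(3, 7)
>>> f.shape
(7, 7)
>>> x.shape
(11, 3)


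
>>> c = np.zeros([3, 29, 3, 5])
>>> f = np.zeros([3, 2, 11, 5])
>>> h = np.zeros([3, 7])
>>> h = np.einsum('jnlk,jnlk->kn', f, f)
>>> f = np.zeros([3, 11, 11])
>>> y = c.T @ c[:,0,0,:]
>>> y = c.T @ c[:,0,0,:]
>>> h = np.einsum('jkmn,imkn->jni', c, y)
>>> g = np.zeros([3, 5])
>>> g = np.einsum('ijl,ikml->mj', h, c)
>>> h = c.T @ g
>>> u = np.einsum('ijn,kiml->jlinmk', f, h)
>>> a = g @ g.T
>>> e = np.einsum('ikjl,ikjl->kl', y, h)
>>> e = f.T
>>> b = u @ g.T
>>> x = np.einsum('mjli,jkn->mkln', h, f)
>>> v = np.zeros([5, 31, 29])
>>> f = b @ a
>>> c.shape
(3, 29, 3, 5)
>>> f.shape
(11, 5, 3, 11, 29, 3)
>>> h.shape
(5, 3, 29, 5)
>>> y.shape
(5, 3, 29, 5)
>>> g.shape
(3, 5)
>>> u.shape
(11, 5, 3, 11, 29, 5)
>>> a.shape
(3, 3)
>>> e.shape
(11, 11, 3)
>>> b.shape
(11, 5, 3, 11, 29, 3)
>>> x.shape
(5, 11, 29, 11)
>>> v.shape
(5, 31, 29)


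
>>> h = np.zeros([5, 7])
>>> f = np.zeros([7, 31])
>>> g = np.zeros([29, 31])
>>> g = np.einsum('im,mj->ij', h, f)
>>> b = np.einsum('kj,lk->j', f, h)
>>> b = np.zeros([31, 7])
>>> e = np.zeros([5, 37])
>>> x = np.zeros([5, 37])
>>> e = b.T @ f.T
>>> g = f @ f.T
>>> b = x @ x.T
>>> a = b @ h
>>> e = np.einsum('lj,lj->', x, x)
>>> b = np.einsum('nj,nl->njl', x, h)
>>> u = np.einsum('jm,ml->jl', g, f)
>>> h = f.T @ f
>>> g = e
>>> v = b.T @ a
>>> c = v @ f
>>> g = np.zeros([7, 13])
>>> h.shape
(31, 31)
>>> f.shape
(7, 31)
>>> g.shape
(7, 13)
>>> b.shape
(5, 37, 7)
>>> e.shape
()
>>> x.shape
(5, 37)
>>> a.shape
(5, 7)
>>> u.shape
(7, 31)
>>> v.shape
(7, 37, 7)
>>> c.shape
(7, 37, 31)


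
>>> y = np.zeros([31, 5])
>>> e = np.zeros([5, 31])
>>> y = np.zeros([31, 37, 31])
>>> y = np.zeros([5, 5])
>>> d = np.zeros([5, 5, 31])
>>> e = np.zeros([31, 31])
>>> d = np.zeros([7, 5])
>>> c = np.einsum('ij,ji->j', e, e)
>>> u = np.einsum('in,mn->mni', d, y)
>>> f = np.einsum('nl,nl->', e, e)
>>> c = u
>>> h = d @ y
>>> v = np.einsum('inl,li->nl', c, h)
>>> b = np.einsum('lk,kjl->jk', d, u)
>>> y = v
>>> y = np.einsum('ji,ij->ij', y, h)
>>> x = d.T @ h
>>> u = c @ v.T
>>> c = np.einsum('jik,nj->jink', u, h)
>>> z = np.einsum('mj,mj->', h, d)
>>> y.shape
(7, 5)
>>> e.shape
(31, 31)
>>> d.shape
(7, 5)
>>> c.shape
(5, 5, 7, 5)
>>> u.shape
(5, 5, 5)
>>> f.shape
()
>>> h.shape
(7, 5)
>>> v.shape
(5, 7)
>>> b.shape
(5, 5)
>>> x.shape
(5, 5)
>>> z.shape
()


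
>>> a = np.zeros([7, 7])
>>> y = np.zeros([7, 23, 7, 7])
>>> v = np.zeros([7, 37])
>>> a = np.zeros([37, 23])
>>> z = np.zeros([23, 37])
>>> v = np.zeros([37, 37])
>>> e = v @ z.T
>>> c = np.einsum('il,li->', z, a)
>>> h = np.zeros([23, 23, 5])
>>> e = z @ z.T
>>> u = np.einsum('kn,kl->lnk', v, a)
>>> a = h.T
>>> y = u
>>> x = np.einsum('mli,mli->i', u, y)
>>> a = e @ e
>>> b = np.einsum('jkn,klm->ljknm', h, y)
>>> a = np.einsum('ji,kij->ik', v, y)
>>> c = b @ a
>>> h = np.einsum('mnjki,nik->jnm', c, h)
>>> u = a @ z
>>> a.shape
(37, 23)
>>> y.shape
(23, 37, 37)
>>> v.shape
(37, 37)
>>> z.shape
(23, 37)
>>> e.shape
(23, 23)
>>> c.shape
(37, 23, 23, 5, 23)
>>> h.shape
(23, 23, 37)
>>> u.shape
(37, 37)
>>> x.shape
(37,)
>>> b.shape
(37, 23, 23, 5, 37)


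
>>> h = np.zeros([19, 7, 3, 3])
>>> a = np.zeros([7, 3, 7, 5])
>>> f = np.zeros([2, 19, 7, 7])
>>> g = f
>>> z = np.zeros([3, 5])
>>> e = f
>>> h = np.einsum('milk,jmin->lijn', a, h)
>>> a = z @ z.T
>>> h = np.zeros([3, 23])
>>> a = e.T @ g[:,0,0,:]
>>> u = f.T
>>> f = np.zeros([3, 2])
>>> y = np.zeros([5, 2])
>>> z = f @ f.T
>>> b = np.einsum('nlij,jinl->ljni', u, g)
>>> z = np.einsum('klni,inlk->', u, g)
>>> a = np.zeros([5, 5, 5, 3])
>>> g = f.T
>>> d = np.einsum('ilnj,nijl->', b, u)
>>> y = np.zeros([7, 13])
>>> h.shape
(3, 23)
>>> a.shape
(5, 5, 5, 3)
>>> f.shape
(3, 2)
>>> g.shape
(2, 3)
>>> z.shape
()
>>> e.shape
(2, 19, 7, 7)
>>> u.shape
(7, 7, 19, 2)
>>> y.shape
(7, 13)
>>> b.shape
(7, 2, 7, 19)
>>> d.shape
()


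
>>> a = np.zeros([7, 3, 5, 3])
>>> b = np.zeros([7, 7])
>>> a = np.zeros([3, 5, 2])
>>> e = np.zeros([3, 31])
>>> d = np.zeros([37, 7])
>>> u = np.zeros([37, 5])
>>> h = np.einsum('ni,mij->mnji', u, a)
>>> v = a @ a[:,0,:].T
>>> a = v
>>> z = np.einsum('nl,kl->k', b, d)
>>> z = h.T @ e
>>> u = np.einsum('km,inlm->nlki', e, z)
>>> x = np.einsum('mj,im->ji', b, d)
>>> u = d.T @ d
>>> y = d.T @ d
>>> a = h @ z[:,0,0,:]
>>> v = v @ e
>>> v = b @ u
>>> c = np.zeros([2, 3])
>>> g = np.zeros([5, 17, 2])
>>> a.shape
(3, 37, 2, 31)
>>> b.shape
(7, 7)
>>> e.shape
(3, 31)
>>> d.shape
(37, 7)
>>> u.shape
(7, 7)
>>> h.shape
(3, 37, 2, 5)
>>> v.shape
(7, 7)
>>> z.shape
(5, 2, 37, 31)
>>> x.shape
(7, 37)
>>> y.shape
(7, 7)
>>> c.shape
(2, 3)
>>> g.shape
(5, 17, 2)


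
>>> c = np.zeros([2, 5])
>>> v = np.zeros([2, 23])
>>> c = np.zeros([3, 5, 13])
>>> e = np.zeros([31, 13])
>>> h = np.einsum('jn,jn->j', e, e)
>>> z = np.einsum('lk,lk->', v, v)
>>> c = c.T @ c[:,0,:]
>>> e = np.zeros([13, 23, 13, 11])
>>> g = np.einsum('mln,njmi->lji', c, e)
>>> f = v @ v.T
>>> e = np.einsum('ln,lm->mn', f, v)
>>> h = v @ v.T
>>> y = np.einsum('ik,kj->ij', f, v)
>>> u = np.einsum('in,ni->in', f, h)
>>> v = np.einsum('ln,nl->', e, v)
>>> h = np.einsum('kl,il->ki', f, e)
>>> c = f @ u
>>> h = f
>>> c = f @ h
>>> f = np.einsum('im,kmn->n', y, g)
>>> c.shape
(2, 2)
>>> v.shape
()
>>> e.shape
(23, 2)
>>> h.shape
(2, 2)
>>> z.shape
()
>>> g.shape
(5, 23, 11)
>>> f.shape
(11,)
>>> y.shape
(2, 23)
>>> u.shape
(2, 2)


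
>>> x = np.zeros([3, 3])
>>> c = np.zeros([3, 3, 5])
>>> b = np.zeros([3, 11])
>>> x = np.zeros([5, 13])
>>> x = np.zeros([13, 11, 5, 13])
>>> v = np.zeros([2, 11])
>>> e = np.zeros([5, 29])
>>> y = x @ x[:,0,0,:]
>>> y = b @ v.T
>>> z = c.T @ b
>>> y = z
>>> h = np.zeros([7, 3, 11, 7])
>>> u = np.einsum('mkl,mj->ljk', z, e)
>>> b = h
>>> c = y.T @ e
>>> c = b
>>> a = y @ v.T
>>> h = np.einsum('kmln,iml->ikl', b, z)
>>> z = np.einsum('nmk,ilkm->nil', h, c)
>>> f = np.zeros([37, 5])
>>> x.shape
(13, 11, 5, 13)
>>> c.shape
(7, 3, 11, 7)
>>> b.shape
(7, 3, 11, 7)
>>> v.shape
(2, 11)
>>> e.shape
(5, 29)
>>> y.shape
(5, 3, 11)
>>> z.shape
(5, 7, 3)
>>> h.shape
(5, 7, 11)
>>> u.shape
(11, 29, 3)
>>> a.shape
(5, 3, 2)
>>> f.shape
(37, 5)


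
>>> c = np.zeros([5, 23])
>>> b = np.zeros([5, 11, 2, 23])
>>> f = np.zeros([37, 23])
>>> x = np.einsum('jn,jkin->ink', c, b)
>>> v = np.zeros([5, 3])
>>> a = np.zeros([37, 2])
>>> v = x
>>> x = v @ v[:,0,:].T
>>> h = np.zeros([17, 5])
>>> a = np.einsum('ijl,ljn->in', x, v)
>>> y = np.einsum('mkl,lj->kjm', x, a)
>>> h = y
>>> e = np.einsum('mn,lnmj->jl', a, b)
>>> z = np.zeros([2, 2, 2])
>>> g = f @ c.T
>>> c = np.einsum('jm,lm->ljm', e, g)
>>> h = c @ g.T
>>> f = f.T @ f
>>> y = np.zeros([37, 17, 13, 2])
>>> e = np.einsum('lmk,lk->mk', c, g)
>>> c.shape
(37, 23, 5)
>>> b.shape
(5, 11, 2, 23)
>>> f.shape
(23, 23)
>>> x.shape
(2, 23, 2)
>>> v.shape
(2, 23, 11)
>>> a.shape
(2, 11)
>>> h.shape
(37, 23, 37)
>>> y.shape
(37, 17, 13, 2)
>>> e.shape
(23, 5)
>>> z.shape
(2, 2, 2)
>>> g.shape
(37, 5)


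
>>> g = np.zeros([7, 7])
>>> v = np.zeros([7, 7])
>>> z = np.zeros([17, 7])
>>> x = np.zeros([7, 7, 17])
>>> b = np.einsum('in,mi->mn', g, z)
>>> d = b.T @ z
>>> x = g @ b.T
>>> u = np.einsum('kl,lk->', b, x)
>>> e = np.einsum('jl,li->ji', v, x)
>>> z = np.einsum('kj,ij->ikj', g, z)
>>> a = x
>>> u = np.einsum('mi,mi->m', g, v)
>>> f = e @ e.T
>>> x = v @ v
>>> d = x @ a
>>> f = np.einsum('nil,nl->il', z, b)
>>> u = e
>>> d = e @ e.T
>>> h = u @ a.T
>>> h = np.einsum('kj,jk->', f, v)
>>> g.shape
(7, 7)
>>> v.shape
(7, 7)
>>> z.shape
(17, 7, 7)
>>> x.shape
(7, 7)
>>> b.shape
(17, 7)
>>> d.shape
(7, 7)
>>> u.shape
(7, 17)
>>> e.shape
(7, 17)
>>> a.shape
(7, 17)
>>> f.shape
(7, 7)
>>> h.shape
()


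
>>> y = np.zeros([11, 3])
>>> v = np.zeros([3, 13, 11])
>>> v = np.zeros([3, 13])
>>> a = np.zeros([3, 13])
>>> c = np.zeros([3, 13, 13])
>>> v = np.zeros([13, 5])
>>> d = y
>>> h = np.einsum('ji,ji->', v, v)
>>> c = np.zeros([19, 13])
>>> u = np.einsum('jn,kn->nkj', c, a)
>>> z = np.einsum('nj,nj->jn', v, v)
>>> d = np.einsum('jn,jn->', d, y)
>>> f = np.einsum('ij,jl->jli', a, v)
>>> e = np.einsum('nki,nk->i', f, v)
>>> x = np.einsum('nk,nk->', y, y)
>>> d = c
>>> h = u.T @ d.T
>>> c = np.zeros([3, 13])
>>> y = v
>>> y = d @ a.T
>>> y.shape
(19, 3)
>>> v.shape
(13, 5)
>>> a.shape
(3, 13)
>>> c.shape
(3, 13)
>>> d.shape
(19, 13)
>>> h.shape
(19, 3, 19)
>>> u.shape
(13, 3, 19)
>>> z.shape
(5, 13)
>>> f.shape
(13, 5, 3)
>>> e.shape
(3,)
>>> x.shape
()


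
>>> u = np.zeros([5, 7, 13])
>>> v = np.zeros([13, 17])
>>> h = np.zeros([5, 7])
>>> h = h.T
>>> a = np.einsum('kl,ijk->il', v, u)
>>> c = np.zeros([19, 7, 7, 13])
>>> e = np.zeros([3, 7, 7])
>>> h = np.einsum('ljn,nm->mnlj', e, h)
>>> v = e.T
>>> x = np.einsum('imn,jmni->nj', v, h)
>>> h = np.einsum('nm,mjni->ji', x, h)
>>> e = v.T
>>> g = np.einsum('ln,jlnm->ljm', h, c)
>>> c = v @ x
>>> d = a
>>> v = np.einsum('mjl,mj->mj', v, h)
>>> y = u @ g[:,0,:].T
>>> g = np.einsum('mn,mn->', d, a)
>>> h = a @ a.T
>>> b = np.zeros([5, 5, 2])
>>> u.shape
(5, 7, 13)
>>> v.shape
(7, 7)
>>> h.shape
(5, 5)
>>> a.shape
(5, 17)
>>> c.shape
(7, 7, 5)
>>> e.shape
(3, 7, 7)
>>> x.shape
(3, 5)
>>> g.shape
()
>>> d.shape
(5, 17)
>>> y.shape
(5, 7, 7)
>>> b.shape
(5, 5, 2)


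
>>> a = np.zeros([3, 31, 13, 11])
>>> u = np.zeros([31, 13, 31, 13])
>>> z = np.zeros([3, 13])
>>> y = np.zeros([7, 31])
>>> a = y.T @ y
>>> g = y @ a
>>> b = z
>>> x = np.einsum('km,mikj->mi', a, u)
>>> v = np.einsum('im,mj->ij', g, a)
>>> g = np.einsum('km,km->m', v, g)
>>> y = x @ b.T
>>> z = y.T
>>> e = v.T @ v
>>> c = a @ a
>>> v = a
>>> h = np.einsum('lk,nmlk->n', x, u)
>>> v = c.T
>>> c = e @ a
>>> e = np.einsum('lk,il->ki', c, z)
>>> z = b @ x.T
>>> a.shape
(31, 31)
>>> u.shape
(31, 13, 31, 13)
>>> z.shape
(3, 31)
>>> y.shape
(31, 3)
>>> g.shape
(31,)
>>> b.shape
(3, 13)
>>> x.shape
(31, 13)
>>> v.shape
(31, 31)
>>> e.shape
(31, 3)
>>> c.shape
(31, 31)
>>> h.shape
(31,)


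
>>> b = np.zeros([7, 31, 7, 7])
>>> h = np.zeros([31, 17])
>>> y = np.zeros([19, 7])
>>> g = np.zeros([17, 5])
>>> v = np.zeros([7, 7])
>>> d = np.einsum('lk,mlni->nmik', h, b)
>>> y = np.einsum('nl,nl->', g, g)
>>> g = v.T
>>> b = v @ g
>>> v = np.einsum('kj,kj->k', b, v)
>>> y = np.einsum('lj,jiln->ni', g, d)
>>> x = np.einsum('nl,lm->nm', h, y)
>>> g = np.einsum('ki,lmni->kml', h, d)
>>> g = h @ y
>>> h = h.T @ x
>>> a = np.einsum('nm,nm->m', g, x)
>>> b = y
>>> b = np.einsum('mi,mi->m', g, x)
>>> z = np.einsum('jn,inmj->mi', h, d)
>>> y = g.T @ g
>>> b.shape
(31,)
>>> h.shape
(17, 7)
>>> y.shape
(7, 7)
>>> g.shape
(31, 7)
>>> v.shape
(7,)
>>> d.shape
(7, 7, 7, 17)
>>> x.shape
(31, 7)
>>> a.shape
(7,)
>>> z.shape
(7, 7)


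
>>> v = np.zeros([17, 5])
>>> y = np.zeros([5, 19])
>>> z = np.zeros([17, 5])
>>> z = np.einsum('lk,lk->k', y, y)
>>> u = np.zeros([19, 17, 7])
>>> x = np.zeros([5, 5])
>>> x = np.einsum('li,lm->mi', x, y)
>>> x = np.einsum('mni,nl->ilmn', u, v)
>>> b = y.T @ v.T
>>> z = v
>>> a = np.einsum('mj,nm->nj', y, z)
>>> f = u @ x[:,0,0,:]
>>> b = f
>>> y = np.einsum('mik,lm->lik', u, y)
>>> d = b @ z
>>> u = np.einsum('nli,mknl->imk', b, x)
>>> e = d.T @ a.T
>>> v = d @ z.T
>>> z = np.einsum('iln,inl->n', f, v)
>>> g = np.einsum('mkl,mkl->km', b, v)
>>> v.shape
(19, 17, 17)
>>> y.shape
(5, 17, 7)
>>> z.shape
(17,)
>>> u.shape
(17, 7, 5)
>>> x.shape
(7, 5, 19, 17)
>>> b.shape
(19, 17, 17)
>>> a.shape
(17, 19)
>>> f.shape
(19, 17, 17)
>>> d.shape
(19, 17, 5)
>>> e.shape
(5, 17, 17)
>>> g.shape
(17, 19)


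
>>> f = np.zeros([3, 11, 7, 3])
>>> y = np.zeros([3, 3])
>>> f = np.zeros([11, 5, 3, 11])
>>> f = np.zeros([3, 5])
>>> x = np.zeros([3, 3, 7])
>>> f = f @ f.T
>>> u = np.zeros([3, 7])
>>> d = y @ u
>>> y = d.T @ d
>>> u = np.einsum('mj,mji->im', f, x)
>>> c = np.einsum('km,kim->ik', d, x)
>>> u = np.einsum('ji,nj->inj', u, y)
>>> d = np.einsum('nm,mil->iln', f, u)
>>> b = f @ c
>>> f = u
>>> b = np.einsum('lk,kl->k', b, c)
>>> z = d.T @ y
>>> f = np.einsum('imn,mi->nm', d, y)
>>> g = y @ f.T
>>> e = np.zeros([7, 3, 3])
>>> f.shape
(3, 7)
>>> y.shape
(7, 7)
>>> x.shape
(3, 3, 7)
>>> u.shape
(3, 7, 7)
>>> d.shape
(7, 7, 3)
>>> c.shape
(3, 3)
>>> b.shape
(3,)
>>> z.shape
(3, 7, 7)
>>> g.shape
(7, 3)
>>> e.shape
(7, 3, 3)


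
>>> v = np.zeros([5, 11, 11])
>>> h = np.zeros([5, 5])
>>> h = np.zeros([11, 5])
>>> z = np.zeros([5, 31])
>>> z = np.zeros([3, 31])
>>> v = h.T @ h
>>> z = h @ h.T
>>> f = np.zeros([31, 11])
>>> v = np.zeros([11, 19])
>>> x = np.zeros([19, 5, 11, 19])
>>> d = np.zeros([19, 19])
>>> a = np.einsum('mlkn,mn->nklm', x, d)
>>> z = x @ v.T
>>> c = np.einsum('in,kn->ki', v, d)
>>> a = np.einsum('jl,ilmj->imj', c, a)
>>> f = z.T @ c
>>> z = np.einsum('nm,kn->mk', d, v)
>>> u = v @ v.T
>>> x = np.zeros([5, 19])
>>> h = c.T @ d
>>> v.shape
(11, 19)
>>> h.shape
(11, 19)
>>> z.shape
(19, 11)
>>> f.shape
(11, 11, 5, 11)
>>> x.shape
(5, 19)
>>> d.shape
(19, 19)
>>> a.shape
(19, 5, 19)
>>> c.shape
(19, 11)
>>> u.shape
(11, 11)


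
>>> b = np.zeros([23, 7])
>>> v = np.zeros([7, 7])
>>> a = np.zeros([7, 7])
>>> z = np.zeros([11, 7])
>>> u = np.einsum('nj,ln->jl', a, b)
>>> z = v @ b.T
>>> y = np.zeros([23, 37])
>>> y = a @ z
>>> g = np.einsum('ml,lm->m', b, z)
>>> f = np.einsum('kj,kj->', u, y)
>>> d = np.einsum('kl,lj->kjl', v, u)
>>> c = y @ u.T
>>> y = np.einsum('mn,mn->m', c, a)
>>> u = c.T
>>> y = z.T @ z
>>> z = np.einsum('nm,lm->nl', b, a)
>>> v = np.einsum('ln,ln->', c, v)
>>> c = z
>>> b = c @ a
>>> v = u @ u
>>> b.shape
(23, 7)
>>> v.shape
(7, 7)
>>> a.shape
(7, 7)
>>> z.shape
(23, 7)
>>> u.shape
(7, 7)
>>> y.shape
(23, 23)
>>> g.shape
(23,)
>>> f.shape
()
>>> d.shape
(7, 23, 7)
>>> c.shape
(23, 7)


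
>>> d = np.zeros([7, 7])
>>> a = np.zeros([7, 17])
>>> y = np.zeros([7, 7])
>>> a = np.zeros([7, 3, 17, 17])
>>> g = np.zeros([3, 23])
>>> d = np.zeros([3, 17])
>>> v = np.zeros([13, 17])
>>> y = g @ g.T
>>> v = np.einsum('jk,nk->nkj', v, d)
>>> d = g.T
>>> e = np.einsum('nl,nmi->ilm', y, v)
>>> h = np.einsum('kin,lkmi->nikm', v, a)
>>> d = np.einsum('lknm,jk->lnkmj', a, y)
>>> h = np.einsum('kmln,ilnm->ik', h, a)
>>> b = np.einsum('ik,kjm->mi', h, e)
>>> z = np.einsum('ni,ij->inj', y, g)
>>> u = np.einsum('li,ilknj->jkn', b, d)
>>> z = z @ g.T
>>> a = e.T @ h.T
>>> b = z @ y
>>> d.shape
(7, 17, 3, 17, 3)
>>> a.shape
(17, 3, 7)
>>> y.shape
(3, 3)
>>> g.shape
(3, 23)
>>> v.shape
(3, 17, 13)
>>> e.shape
(13, 3, 17)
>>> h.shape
(7, 13)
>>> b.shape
(3, 3, 3)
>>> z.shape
(3, 3, 3)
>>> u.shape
(3, 3, 17)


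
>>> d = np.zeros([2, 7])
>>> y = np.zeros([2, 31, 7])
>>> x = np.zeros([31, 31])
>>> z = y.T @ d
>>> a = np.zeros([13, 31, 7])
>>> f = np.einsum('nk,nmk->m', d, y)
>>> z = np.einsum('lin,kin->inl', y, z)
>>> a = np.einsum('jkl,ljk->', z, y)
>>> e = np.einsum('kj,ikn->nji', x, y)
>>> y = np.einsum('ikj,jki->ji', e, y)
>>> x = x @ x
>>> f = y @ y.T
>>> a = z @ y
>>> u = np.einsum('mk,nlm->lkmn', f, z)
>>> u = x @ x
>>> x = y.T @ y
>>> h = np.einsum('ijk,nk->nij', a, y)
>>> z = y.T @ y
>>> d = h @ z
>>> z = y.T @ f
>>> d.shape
(2, 31, 7)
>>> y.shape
(2, 7)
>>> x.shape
(7, 7)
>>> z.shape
(7, 2)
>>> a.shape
(31, 7, 7)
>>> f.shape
(2, 2)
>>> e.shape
(7, 31, 2)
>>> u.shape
(31, 31)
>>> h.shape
(2, 31, 7)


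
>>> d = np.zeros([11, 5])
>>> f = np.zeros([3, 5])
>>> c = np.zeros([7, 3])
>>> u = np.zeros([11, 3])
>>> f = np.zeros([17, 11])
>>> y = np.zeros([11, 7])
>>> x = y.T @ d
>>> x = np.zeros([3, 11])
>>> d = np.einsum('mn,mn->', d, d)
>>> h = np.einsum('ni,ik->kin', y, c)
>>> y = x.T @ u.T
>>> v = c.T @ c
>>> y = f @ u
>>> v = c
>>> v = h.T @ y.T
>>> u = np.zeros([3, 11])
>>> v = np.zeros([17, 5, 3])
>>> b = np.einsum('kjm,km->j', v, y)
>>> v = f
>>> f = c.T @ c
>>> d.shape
()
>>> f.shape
(3, 3)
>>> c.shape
(7, 3)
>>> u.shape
(3, 11)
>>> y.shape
(17, 3)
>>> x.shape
(3, 11)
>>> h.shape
(3, 7, 11)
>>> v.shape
(17, 11)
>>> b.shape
(5,)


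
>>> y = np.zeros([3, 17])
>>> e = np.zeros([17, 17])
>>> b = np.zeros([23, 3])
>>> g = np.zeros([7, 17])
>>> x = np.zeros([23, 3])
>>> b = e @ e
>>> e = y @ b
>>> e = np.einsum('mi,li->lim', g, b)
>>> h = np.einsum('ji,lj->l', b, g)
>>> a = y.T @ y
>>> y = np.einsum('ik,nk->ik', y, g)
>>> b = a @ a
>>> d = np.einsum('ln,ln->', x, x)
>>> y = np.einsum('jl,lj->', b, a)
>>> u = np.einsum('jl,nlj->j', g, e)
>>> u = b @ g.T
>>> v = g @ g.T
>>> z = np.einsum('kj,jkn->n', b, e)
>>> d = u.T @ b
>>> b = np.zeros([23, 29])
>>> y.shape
()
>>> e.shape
(17, 17, 7)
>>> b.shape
(23, 29)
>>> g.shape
(7, 17)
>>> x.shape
(23, 3)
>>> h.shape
(7,)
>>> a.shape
(17, 17)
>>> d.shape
(7, 17)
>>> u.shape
(17, 7)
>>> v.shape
(7, 7)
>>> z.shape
(7,)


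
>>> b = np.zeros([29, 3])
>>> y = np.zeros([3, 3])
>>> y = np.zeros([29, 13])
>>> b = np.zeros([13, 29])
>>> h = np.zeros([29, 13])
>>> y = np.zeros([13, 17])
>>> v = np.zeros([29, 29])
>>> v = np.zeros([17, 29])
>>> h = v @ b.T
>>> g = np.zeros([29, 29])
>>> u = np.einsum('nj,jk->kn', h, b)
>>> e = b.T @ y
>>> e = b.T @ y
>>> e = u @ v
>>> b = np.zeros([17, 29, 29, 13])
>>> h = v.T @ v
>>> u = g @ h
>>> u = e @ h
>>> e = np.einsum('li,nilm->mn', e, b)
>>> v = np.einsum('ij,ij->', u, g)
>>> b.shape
(17, 29, 29, 13)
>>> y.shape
(13, 17)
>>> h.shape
(29, 29)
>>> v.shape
()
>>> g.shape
(29, 29)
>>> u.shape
(29, 29)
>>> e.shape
(13, 17)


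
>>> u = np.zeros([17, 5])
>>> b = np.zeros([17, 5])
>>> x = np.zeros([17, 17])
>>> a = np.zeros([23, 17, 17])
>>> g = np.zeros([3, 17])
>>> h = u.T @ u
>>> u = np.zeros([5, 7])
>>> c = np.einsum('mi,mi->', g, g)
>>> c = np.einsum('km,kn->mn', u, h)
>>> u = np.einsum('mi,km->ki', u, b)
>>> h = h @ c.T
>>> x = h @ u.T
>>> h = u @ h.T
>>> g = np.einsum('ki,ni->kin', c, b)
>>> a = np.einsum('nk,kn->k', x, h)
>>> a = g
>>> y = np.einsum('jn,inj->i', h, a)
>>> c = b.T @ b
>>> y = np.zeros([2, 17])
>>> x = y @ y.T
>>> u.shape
(17, 7)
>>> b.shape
(17, 5)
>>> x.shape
(2, 2)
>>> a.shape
(7, 5, 17)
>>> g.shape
(7, 5, 17)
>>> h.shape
(17, 5)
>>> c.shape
(5, 5)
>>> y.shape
(2, 17)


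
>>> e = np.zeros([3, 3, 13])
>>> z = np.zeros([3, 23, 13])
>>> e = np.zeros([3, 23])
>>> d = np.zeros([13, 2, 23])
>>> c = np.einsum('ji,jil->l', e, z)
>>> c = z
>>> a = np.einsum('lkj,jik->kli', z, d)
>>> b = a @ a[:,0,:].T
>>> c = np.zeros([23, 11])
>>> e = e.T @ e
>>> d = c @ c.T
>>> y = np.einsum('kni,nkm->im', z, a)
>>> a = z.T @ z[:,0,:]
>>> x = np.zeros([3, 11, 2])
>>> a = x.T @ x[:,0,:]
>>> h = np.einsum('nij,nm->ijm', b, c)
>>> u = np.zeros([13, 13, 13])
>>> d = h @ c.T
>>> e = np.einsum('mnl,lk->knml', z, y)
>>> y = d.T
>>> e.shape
(2, 23, 3, 13)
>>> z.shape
(3, 23, 13)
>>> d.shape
(3, 23, 23)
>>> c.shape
(23, 11)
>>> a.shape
(2, 11, 2)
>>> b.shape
(23, 3, 23)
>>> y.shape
(23, 23, 3)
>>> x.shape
(3, 11, 2)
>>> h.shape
(3, 23, 11)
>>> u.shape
(13, 13, 13)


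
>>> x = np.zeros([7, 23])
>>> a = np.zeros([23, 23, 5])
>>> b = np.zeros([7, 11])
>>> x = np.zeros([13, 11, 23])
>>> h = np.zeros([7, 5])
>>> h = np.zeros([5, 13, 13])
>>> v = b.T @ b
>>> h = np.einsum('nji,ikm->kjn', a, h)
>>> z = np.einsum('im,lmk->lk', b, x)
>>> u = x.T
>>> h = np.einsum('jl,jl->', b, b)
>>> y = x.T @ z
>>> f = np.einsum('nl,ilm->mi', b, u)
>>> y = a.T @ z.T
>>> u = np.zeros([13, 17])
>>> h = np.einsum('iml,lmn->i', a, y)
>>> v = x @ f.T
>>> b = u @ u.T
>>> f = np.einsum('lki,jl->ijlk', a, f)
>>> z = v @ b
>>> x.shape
(13, 11, 23)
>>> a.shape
(23, 23, 5)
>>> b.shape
(13, 13)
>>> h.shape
(23,)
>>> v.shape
(13, 11, 13)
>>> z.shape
(13, 11, 13)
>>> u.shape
(13, 17)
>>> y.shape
(5, 23, 13)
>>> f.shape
(5, 13, 23, 23)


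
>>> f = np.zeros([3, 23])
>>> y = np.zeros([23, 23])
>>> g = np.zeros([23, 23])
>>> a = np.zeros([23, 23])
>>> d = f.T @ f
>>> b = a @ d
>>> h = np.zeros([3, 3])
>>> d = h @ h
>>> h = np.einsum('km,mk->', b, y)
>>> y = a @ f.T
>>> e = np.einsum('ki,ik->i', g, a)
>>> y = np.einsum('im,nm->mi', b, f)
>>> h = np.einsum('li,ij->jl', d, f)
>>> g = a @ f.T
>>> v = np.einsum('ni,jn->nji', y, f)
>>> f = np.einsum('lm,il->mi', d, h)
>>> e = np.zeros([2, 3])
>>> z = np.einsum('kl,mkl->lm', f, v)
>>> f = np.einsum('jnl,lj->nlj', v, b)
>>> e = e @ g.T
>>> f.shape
(3, 23, 23)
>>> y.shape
(23, 23)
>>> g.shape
(23, 3)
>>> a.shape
(23, 23)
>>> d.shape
(3, 3)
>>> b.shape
(23, 23)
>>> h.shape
(23, 3)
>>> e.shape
(2, 23)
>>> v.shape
(23, 3, 23)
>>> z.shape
(23, 23)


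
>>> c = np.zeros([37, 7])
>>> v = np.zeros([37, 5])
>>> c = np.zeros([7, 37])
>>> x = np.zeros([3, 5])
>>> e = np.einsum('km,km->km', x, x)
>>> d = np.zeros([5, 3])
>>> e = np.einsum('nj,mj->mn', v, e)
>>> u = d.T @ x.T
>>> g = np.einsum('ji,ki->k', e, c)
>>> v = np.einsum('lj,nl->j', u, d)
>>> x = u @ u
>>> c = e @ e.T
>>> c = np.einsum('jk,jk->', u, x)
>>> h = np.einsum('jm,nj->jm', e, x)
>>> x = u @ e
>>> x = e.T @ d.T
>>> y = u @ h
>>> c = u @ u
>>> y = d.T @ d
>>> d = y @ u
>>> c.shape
(3, 3)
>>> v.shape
(3,)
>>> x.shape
(37, 5)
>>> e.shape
(3, 37)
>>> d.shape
(3, 3)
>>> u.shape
(3, 3)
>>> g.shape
(7,)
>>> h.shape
(3, 37)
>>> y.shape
(3, 3)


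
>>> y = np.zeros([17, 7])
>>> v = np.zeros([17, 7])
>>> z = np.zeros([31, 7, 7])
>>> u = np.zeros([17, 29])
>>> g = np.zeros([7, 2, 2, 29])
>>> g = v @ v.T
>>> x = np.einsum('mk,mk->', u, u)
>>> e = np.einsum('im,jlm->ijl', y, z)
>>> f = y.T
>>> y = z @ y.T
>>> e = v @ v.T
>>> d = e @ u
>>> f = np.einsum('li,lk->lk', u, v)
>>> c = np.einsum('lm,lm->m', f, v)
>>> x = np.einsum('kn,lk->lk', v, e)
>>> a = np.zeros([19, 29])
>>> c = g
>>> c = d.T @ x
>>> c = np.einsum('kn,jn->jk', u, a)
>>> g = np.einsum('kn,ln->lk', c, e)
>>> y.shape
(31, 7, 17)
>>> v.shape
(17, 7)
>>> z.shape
(31, 7, 7)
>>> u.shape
(17, 29)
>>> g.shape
(17, 19)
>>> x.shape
(17, 17)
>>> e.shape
(17, 17)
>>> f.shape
(17, 7)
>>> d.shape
(17, 29)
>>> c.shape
(19, 17)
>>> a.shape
(19, 29)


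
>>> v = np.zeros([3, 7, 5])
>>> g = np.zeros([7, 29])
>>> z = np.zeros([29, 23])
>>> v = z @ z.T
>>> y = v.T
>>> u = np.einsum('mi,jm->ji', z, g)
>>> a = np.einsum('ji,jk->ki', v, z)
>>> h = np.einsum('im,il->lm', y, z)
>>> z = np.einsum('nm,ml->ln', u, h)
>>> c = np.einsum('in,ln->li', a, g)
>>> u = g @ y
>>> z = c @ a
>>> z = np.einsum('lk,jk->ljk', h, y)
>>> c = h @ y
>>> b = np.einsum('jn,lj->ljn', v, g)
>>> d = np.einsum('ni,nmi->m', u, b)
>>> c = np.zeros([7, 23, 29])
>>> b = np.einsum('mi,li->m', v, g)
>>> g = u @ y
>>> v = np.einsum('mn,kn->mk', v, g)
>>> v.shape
(29, 7)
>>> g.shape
(7, 29)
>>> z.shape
(23, 29, 29)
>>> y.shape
(29, 29)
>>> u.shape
(7, 29)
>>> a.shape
(23, 29)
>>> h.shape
(23, 29)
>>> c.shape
(7, 23, 29)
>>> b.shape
(29,)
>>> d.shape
(29,)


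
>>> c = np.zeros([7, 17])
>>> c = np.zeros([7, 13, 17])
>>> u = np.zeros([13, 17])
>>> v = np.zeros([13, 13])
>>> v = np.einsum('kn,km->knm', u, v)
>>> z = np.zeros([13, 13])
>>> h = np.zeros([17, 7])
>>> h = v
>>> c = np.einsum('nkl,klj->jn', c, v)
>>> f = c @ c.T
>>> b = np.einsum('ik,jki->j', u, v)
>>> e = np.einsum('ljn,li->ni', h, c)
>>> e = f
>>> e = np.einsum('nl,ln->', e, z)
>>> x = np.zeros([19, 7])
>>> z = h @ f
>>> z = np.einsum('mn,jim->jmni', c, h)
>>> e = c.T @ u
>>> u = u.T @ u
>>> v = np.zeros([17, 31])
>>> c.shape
(13, 7)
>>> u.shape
(17, 17)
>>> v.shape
(17, 31)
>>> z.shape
(13, 13, 7, 17)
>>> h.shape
(13, 17, 13)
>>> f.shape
(13, 13)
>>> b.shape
(13,)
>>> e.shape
(7, 17)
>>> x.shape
(19, 7)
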